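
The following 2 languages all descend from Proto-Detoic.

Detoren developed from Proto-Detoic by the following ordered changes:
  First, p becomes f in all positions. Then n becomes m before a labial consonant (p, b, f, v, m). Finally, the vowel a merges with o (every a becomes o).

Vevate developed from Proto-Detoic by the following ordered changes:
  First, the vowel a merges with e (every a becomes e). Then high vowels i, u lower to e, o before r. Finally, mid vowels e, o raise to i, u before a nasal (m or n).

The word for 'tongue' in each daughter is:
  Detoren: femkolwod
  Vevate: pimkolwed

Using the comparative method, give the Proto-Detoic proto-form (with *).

Position 2: Detoren has e, Vevate has i. Detoren preserves e here (none of its changes turn any other segment into e), so the proto-segment is *e.
Position 1: Detoren has f, Vevate has p. Vevate preserves p here (none of its changes turn any other segment into p), so the proto-segment is *p.
Position 8: Detoren has o, Vevate has e. Taking the neighbouring segments as reconstructed: Detoren o could go back to *a or *o; Vevate e could go back to *a or *e — the one source consistent with every daughter is *a.
This points to *pemkolwad. Verify forward in each daughter:
Detoren: *pemkolwad
  pemkolwad → femkolwad   [unconditioned shift]
  femkolwad (rule 2 does not apply)
  femkolwad → femkolwod   [vowel merger]
  giving Detoren femkolwod.
Vevate: *pemkolwad
  pemkolwad → pemkolwed   [vowel merger]
  pemkolwed (rule 2 does not apply)
  pemkolwed → pimkolwed   [pre-nasal raising]
  giving Vevate pimkolwed.
No other proto-form is consistent with every reflex, so the reconstruction is *pemkolwad.

*pemkolwad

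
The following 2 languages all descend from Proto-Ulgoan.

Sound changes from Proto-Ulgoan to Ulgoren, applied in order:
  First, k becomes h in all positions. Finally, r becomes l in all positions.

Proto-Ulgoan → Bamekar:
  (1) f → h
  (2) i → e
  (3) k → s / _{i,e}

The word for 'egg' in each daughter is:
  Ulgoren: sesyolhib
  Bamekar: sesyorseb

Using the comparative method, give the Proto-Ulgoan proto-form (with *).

Position 8: Ulgoren has i, Bamekar has e. Ulgoren preserves i here (none of its changes turn any other segment into i), so the proto-segment is *i.
Position 7: Ulgoren has h, Bamekar has s. Taking the neighbouring segments as reconstructed: Ulgoren h could go back to *k or *h; Bamekar s could go back to *k or *s — the one source consistent with every daughter is *k.
This points to *sesyorkib. Verify forward in each daughter:
Ulgoren: *sesyorkib
  sesyorkib → sesyorhib   [unconditioned shift]
  sesyorhib → sesyolhib   [unconditioned shift]
  giving Ulgoren sesyolhib.
Bamekar: *sesyorkib
  sesyorkib (rule 1 does not apply)
  sesyorkib → sesyorkeb   [vowel merger]
  sesyorkeb → sesyorseb   [palatalisation]
  giving Bamekar sesyorseb.
Only *sesyorkib yields all of Ulgoren sesyolhib, Bamekar sesyorseb.

*sesyorkib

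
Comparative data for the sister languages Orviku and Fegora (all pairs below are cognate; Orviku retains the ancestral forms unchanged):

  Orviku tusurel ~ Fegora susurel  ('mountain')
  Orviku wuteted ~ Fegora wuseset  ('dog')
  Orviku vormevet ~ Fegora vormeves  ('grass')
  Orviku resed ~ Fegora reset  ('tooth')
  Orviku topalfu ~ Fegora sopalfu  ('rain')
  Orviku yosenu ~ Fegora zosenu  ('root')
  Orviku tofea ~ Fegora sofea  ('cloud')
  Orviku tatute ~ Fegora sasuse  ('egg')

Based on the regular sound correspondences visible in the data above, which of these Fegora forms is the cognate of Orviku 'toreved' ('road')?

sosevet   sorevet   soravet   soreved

topalfu ~ sopalfu, tofea ~ sofea — Orviku t corresponds to Fegora s word-initially before a back vowel.
wuteted ~ wuseset, resed ~ reset — Orviku d corresponds to Fegora t word-finally.
Applying these to Orviku 'toreved':
  toreved → soreved   (t→s word-initially before a back vowel)
  soreved → sorevet   (d→t word-finally)
So the Fegora cognate is 'sorevet'.

sorevet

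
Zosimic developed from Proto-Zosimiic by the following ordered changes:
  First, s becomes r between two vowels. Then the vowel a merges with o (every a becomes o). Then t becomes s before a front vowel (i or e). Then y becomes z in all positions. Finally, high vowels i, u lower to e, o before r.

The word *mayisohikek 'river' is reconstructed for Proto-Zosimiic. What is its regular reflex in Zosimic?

Zosimic: *mayisohikek > mayirohikek > moyirohikek > mozirohikek > mozerohikek  (by rhotacism, vowel merger, unconditioned shift, pre-rhotic lowering)

mozerohikek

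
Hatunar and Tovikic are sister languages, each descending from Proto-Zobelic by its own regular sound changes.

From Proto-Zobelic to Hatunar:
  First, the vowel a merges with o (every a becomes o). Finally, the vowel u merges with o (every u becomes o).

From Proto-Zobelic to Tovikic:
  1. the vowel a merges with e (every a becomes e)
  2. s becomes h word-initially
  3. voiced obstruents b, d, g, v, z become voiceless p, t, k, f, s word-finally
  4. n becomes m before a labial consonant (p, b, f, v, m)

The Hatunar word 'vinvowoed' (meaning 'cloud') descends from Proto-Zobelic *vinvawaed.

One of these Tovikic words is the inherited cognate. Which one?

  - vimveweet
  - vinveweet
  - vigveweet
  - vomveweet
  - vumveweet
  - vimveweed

vimveweet

Tovikic: *vinvawaed > vinveweed > vinveweet > vimveweet  (by vowel merger, final devoicing, nasal place assimilation)
Only 'vimveweet' matches the regular Tovikic development of *vinvawaed.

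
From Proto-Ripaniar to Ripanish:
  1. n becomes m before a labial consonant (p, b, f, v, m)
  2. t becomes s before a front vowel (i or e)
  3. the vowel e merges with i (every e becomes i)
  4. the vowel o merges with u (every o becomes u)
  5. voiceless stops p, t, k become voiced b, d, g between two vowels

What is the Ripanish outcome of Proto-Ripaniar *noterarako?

nusiraragu

Ripanish: *noterarako
  noterarako (rule 1 does not apply)
  noterarako → noserarako   [palatalisation]
  noserarako → nosirarako   [vowel merger]
  nosirarako → nusiraraku   [vowel merger]
  nusiraraku → nusiraragu   [intervocalic voicing]
  giving Ripanish nusiraragu.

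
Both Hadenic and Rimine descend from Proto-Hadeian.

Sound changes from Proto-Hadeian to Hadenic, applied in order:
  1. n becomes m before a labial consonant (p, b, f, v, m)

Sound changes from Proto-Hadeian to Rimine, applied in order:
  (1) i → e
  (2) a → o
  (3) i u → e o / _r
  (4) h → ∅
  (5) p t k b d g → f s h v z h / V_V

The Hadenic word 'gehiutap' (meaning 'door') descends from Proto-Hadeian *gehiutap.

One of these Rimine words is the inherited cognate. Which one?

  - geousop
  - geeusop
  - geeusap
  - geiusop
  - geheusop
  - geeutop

geeusop

Rimine: *gehiutap
  gehiutap → geheutap   [vowel merger]
  geheutap → geheutop   [vowel merger]
  geheutop (rule 3 does not apply)
  geheutop → geeutop   [h-loss]
  geeutop → geeusop   [intervocalic lenition]
  giving Rimine geeusop.
The other candidates each miss or misapply at least one Rimine change.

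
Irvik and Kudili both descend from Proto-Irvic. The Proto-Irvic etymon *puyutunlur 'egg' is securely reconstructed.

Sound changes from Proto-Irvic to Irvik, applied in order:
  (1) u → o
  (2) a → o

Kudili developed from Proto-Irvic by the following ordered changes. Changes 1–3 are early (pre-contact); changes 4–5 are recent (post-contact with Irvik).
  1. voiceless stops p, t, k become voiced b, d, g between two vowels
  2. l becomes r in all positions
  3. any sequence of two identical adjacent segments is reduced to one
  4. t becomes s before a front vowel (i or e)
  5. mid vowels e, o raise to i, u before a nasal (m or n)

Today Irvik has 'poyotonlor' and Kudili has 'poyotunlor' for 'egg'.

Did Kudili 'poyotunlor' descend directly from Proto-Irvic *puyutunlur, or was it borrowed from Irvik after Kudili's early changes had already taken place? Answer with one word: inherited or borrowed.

If inherited, *puyutunlur would pass through all of Kudili's changes:
Kudili: *puyutunlur
  puyutunlur → puyudunlur   [intervocalic voicing]
  puyudunlur → puyudunrur   [unconditioned shift]
  puyudunrur (rule 3 does not apply)
  puyudunrur (rule 4 does not apply)
  puyudunrur (rule 5 does not apply)
  giving Kudili puyudunrur.
If borrowed from Irvik 'poyotonlor' after the early changes, it would undergo only the recent ones:
  rule 4 (palatalisation): no change (poyotonlor)
  rule 5 (pre-nasal raising): poyotonlor → poyotunlor
  ⇒ as a loan: poyotunlor
Kudili 'poyotunlor' matches the loan outcome 'poyotunlor', not the inherited 'puyudunrur' — it skipped the early Kudili changes, so it was borrowed from Irvik.

borrowed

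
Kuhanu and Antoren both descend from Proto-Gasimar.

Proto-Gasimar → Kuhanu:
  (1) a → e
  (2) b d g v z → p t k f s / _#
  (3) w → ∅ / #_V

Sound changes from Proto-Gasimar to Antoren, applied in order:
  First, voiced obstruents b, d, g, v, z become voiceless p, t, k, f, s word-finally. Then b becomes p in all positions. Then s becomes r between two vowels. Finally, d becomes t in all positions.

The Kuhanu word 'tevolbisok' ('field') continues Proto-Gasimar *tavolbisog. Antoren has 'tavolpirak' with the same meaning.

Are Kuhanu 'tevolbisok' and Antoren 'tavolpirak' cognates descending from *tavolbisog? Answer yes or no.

Derive the expected Antoren reflex of *tavolbisog:
Antoren: *tavolbisog
  tavolbisog → tavolbisok   [final devoicing]
  tavolbisok → tavolpisok   [unconditioned shift]
  tavolpisok → tavolpirok   [rhotacism]
  tavolpirok (rule 4 does not apply)
  giving Antoren tavolpirok.
The regular Antoren reflex would be 'tavolpirok', but the attested form is 'tavolpirak'. The correspondence is irregular, so they are not cognates (the Antoren form has a different source).

no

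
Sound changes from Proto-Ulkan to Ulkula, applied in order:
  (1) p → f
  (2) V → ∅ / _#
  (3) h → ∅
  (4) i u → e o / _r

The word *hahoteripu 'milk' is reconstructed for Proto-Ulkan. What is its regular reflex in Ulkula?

Ulkula: *hahoteripu > hahoterifu > hahoterif > aoterif  (by unconditioned shift, apocope, h-loss)

aoterif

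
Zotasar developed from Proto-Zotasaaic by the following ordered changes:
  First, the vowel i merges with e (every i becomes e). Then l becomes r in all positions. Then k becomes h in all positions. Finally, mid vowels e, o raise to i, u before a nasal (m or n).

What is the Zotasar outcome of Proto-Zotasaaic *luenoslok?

Zotasar: *luenoslok
  luenoslok (rule 1 does not apply)
  luenoslok → ruenosrok   [unconditioned shift]
  ruenosrok → ruenosroh   [unconditioned shift]
  ruenosroh → ruinosroh   [pre-nasal raising]
  giving Zotasar ruinosroh.

ruinosroh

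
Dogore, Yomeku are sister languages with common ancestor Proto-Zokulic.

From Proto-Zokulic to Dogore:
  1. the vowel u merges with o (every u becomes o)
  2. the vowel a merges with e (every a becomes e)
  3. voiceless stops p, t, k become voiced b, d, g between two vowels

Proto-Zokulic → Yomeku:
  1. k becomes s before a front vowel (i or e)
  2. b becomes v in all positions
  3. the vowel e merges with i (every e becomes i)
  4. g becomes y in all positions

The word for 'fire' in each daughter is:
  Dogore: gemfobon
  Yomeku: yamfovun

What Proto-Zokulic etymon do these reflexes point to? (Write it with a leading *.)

*gamfobun

Position 6: Dogore has b, Yomeku has v. Taking the neighbouring segments as reconstructed: Dogore b could go back to *p or *b; Yomeku v could go back to *b or *v — the one source consistent with every daughter is *b.
Position 7: Dogore has o, Yomeku has u. Yomeku preserves u here (none of its changes turn any other segment into u), so the proto-segment is *u.
Position 1: Dogore has g, Yomeku has y. Taking the neighbouring segments as reconstructed: Dogore g can only go back to *g; Yomeku y could go back to *g or *y — the one source consistent with every daughter is *g.
Continuing position by position gives *gamfobun; check it forward:
Dogore: start from *gamfobun.
  rule 1 (vowel merger): gamfobun → gamfobon
  rule 2 (vowel merger): gamfobon → gemfobon
  rule 3: no change — gemfobon
  ⇒ Dogore gemfobon
Yomeku: *gamfobun
  gamfobun (rule 1 does not apply)
  gamfobun → gamfovun   [unconditioned shift]
  gamfovun (rule 3 does not apply)
  gamfovun → yamfovun   [unconditioned shift]
  giving Yomeku yamfovun.
*gamfobun is the unique common source.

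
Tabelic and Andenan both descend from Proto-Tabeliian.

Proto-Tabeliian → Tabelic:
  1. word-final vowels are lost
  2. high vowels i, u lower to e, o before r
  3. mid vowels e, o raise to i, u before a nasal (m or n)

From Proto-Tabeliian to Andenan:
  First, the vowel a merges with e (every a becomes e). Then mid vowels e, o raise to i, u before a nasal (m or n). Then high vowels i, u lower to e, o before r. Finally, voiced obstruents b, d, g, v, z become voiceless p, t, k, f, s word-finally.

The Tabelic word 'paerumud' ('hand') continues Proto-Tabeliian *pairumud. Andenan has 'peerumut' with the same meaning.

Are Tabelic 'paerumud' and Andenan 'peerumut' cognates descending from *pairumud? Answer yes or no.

yes

Derive the expected Andenan reflex of *pairumud:
Andenan: start from *pairumud.
  rule 1 (vowel merger): pairumud → peirumud
  rule 2: no change — peirumud
  rule 3 (pre-rhotic lowering): peirumud → peerumud
  rule 4 (final devoicing): peerumud → peerumut
  ⇒ Andenan peerumut
Andenan 'peerumut' matches the regular reflex exactly, so the pair is cognate.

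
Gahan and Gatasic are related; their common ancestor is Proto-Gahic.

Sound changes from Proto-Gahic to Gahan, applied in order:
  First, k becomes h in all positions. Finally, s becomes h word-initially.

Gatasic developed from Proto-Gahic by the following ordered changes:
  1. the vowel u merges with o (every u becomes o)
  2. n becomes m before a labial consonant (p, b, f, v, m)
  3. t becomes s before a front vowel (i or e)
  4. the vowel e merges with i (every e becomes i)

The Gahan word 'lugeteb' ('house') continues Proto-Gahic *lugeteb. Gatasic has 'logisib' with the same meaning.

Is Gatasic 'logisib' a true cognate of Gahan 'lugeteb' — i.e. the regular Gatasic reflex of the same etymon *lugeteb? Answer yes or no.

yes

Derive the expected Gatasic reflex of *lugeteb:
Gatasic: start from *lugeteb.
  rule 1 (vowel merger): lugeteb → logeteb
  rule 2: no change — logeteb
  rule 3 (palatalisation): logeteb → logeseb
  rule 4 (vowel merger): logeseb → logisib
  ⇒ Gatasic logisib
Gatasic 'logisib' matches the regular reflex exactly, so the pair is cognate.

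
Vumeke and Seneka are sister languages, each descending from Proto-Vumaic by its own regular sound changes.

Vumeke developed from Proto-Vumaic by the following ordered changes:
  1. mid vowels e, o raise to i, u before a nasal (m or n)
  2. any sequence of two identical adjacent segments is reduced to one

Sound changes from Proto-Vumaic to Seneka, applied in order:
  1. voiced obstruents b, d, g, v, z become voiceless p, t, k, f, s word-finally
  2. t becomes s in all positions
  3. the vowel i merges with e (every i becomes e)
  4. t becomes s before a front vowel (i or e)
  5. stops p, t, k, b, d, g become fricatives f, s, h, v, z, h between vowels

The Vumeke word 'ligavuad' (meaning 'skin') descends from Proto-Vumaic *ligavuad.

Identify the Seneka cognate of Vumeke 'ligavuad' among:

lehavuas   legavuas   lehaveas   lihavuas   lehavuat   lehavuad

Seneka: *ligavuad > ligavuat > ligavuas > legavuas > lehavuas  (by final devoicing, unconditioned shift, vowel merger, intervocalic lenition)

lehavuas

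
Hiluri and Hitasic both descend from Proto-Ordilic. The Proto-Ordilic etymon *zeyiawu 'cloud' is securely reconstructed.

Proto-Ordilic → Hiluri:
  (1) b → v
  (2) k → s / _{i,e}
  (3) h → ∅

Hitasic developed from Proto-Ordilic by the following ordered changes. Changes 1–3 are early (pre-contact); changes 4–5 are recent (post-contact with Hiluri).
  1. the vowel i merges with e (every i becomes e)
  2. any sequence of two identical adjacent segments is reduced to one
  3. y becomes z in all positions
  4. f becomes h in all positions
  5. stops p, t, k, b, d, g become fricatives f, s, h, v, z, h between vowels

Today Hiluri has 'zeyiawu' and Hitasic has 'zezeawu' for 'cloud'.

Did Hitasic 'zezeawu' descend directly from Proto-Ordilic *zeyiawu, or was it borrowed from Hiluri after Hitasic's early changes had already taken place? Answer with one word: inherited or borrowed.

If inherited, *zeyiawu would pass through all of Hitasic's changes:
Hitasic: start from *zeyiawu.
  rule 1 (vowel merger): zeyiawu → zeyeawu
  rule 2: no change — zeyeawu
  rule 3 (unconditioned shift): zeyeawu → zezeawu
  rule 4: no change — zezeawu
  rule 5: no change — zezeawu
  ⇒ Hitasic zezeawu
If borrowed from Hiluri 'zeyiawu' after the early changes, it would undergo only the recent ones:
  rule 4 (unconditioned shift): no change (zeyiawu)
  rule 5 (intervocalic lenition): no change (zeyiawu)
  ⇒ as a loan: zeyiawu
Hitasic 'zezeawu' matches the inherited outcome exactly, so it is an inherited cognate, not a loan.

inherited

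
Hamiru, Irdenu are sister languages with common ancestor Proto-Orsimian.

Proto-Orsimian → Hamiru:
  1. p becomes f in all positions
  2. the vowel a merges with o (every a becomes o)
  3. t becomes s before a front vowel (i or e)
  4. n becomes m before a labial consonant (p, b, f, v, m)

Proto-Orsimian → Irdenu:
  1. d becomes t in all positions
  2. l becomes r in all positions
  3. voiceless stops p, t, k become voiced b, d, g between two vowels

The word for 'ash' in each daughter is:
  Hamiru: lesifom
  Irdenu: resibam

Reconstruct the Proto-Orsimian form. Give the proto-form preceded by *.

Position 6: Hamiru has o, Irdenu has a. Irdenu preserves a here (none of its changes turn any other segment into a), so the proto-segment is *a.
Position 5: Hamiru has f, Irdenu has b. Taking the neighbouring segments as reconstructed: Hamiru f could go back to *p or *f; Irdenu b could go back to *p or *b — the one source consistent with every daughter is *p.
This points to *lesipam. Verify forward in each daughter:
Hamiru: start from *lesipam.
  rule 1 (unconditioned shift): lesipam → lesifam
  rule 2 (vowel merger): lesifam → lesifom
  rule 3: no change — lesifom
  rule 4: no change — lesifom
  ⇒ Hamiru lesifom
Irdenu: *lesipam
  lesipam (rule 1 does not apply)
  lesipam → resipam   [unconditioned shift]
  resipam → resibam   [intervocalic voicing]
  giving Irdenu resibam.
Only *lesipam yields all of Hamiru lesifom, Irdenu resibam.

*lesipam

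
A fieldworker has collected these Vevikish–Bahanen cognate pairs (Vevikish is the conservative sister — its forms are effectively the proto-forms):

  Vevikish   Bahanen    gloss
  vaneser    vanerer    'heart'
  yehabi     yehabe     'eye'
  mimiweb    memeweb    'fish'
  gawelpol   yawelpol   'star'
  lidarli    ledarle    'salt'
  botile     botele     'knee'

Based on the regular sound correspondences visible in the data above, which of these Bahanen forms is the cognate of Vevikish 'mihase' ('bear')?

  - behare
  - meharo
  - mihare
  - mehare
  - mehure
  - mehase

mehare

mimiweb ~ memeweb, lidarli ~ ledarle — Vevikish i corresponds to Bahanen e after a consonant, before a consonant other than r, m, n, p, b, f, v.
vaneser ~ vanerer — Vevikish s corresponds to Bahanen r between vowels (before a front vowel).
Applying these to Vevikish 'mihase':
  mihase → mehase   (i→e after a consonant, before a consonant other than r, m, n, p, b, f, v)
  mehase → mehare   (s→r between vowels (before a front vowel))
So the Bahanen cognate is 'mehare'.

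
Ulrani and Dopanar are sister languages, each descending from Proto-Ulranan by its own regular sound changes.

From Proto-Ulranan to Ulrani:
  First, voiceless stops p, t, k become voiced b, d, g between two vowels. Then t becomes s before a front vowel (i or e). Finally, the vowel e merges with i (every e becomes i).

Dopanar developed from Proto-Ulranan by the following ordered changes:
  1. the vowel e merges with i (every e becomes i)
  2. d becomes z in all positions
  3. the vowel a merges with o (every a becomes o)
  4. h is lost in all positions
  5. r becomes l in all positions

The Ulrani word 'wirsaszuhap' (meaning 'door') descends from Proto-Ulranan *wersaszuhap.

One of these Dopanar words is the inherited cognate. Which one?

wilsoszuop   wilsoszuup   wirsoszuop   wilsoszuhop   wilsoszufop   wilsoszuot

wilsoszuop

Dopanar: *wersaszuhap
  wersaszuhap → wirsaszuhap   [vowel merger]
  wirsaszuhap (rule 2 does not apply)
  wirsaszuhap → wirsoszuhop   [vowel merger]
  wirsoszuhop → wirsoszuop   [h-loss]
  wirsoszuop → wilsoszuop   [unconditioned shift]
  giving Dopanar wilsoszuop.
Only 'wilsoszuop' matches the regular Dopanar development of *wersaszuhap.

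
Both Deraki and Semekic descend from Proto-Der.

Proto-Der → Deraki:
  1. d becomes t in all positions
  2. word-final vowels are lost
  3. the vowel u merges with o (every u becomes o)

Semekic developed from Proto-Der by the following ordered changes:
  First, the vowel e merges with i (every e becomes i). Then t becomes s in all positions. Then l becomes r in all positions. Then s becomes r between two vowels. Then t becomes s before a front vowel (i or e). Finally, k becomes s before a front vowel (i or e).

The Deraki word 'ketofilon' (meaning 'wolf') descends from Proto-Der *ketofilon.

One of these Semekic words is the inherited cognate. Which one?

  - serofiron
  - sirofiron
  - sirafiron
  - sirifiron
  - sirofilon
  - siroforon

Semekic: *ketofilon > kitofilon > kisofilon > kisofiron > kirofiron > sirofiron  (by vowel merger, unconditioned shift, unconditioned shift, rhotacism, palatalisation)

sirofiron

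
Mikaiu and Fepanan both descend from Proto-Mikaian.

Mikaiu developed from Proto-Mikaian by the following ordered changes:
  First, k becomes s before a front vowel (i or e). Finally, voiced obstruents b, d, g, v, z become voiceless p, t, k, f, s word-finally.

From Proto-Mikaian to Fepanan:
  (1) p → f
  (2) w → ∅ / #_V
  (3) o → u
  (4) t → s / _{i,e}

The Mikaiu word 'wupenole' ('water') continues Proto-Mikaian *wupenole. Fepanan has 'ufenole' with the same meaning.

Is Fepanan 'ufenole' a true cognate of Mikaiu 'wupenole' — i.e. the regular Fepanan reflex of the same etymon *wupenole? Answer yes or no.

Derive the expected Fepanan reflex of *wupenole:
Fepanan: *wupenole
  wupenole → wufenole   [unconditioned shift]
  wufenole → ufenole   [glide loss]
  ufenole → ufenule   [vowel merger]
  ufenule (rule 4 does not apply)
  giving Fepanan ufenule.
The regular Fepanan reflex would be 'ufenule', but the attested form is 'ufenole'. The correspondence is irregular, so they are not cognates (the Fepanan form has a different source).

no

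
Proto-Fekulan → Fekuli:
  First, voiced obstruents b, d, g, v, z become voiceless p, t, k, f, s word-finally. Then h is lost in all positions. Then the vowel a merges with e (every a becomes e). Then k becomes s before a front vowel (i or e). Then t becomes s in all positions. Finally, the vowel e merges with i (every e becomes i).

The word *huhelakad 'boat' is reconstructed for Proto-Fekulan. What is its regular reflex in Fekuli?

uilisis

Fekuli: *huhelakad
  huhelakad → huhelakat   [final devoicing]
  huhelakat → uelakat   [h-loss]
  uelakat → ueleket   [vowel merger]
  ueleket → ueleset   [palatalisation]
  ueleset → ueleses   [unconditioned shift]
  ueleses → uilisis   [vowel merger]
  giving Fekuli uilisis.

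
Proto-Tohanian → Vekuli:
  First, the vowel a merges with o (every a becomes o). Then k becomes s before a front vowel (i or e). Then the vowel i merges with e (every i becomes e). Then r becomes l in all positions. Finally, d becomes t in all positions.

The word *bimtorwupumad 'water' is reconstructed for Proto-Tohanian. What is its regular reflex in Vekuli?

bemtolwupumot

Vekuli: *bimtorwupumad
  bimtorwupumad → bimtorwupumod   [vowel merger]
  bimtorwupumod (rule 2 does not apply)
  bimtorwupumod → bemtorwupumod   [vowel merger]
  bemtorwupumod → bemtolwupumod   [unconditioned shift]
  bemtolwupumod → bemtolwupumot   [unconditioned shift]
  giving Vekuli bemtolwupumot.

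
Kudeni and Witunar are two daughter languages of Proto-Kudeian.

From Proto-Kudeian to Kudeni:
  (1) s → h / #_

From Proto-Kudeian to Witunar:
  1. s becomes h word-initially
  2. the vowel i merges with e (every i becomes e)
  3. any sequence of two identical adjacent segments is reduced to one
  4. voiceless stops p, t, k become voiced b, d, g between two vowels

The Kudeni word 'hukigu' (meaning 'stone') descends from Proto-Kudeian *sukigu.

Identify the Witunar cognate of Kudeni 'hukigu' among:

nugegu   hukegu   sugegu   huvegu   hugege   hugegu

Witunar: start from *sukigu.
  rule 1 (debuccalisation): sukigu → hukigu
  rule 2 (vowel merger): hukigu → hukegu
  rule 3: no change — hukegu
  rule 4 (intervocalic voicing): hukegu → hugegu
  ⇒ Witunar hugegu
Among the options, 'hugegu' alone shows every Witunar change applied in order.

hugegu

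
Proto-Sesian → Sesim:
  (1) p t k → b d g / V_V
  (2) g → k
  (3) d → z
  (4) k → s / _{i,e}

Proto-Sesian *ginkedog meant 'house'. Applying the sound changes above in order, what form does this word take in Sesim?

sinsezok

Sesim: *ginkedog
  ginkedog (rule 1 does not apply)
  ginkedog → kinkedok   [unconditioned shift]
  kinkedok → kinkezok   [unconditioned shift]
  kinkezok → sinsezok   [palatalisation]
  giving Sesim sinsezok.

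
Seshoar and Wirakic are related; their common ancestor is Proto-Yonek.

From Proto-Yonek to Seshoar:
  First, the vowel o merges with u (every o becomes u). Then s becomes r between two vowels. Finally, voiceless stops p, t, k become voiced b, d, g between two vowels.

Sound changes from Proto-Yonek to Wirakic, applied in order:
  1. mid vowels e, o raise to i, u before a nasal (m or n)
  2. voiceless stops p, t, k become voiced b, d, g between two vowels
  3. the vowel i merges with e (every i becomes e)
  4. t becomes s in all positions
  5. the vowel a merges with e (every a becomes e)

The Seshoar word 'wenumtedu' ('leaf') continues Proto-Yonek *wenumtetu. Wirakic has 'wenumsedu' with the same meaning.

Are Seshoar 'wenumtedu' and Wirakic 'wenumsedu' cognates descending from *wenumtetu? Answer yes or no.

yes

Derive the expected Wirakic reflex of *wenumtetu:
Wirakic: start from *wenumtetu.
  rule 1 (pre-nasal raising): wenumtetu → winumtetu
  rule 2 (intervocalic voicing): winumtetu → winumtedu
  rule 3 (vowel merger): winumtedu → wenumtedu
  rule 4 (unconditioned shift): wenumtedu → wenumsedu
  rule 5: no change — wenumsedu
  ⇒ Wirakic wenumsedu
Wirakic 'wenumsedu' matches the regular reflex exactly, so the pair is cognate.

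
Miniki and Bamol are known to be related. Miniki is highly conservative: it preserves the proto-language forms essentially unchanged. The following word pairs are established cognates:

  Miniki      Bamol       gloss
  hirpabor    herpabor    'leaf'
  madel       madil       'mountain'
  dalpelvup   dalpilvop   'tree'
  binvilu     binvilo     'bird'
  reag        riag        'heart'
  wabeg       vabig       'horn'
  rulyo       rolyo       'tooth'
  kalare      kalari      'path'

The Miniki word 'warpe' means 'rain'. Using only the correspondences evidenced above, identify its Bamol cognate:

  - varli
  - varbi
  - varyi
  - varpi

varpi

wabeg ~ vabig — Miniki w corresponds to Bamol v word-initially before a back vowel.
kalare ~ kalari — Miniki e corresponds to Bamol i word-finally.
Applying these to Miniki 'warpe':
  warpe → varpe   (w→v word-initially before a back vowel)
  varpe → varpi   (e→i word-finally)
So the Bamol cognate is 'varpi'.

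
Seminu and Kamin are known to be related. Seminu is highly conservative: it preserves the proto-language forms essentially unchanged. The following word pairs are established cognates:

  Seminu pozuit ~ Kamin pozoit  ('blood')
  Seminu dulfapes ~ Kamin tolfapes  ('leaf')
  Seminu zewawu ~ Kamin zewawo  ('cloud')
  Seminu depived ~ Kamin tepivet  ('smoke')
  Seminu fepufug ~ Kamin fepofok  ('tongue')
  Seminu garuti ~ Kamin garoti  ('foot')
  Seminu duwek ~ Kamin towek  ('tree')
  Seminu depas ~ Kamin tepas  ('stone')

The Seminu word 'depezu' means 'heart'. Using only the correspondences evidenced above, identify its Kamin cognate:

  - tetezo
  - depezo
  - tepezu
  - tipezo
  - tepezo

depived ~ tepivet, depas ~ tepas — Seminu d corresponds to Kamin t word-initially before a front vowel.
zewawu ~ zewawo — Seminu u corresponds to Kamin o word-finally.
Applying these to Seminu 'depezu':
  depezu → tepezu   (d→t word-initially before a front vowel)
  tepezu → tepezo   (u→o word-finally)
So the Kamin cognate is 'tepezo'.

tepezo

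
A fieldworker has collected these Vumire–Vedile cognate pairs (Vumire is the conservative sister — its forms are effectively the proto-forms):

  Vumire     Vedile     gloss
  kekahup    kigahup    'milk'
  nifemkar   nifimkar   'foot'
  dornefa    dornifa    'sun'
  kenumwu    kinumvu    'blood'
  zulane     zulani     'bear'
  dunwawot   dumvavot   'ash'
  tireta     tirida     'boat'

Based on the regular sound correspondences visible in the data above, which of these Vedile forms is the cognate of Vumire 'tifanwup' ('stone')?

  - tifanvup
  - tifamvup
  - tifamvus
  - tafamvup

dunwawot ~ dumvavot — Vumire n corresponds to Vedile m after a vowel, before a consonant other than r, m, n, p, b, f, v.
kenumwu ~ kinumvu — Vumire w corresponds to Vedile v after a consonant, before a back vowel.
Applying these to Vumire 'tifanwup':
  tifanwup → tifamwup   (n→m after a vowel, before a consonant other than r, m, n, p, b, f, v)
  tifamwup → tifamvup   (w→v after a consonant, before a back vowel)
So the Vedile cognate is 'tifamvup'.

tifamvup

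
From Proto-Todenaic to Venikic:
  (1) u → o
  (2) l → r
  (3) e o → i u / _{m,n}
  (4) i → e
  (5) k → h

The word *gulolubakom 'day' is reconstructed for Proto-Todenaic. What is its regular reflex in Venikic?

gororobahum

Venikic: start from *gulolubakom.
  rule 1 (vowel merger): gulolubakom → gololobakom
  rule 2 (unconditioned shift): gololobakom → gororobakom
  rule 3 (pre-nasal raising): gororobakom → gororobakum
  rule 4: no change — gororobakum
  rule 5 (unconditioned shift): gororobakum → gororobahum
  ⇒ Venikic gororobahum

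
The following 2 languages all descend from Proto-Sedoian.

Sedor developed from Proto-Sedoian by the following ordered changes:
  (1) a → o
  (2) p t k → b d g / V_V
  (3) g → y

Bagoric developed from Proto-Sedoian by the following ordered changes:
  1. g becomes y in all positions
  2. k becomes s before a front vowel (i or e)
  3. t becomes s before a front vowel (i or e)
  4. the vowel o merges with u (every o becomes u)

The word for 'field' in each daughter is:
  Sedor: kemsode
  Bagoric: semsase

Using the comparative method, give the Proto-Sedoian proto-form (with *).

*kemsate

Position 6: Sedor has d, Bagoric has s. Taking the neighbouring segments as reconstructed: Sedor d could go back to *t or *d; Bagoric s could go back to *t or *k or *s — the one source consistent with every daughter is *t.
Position 1: Sedor has k, Bagoric has s. Sedor preserves k here (none of its changes turn any other segment into k), so the proto-segment is *k.
Position 5: Sedor has o, Bagoric has a. Bagoric preserves a here (none of its changes turn any other segment into a), so the proto-segment is *a.
Continuing position by position gives *kemsate; check it forward:
Sedor: *kemsate
  kemsate → kemsote   [vowel merger]
  kemsote → kemsode   [intervocalic voicing]
  kemsode (rule 3 does not apply)
  giving Sedor kemsode.
Bagoric: *kemsate
  kemsate (rule 1 does not apply)
  kemsate → semsate   [palatalisation]
  semsate → semsase   [palatalisation]
  semsase (rule 4 does not apply)
  giving Bagoric semsase.
Only *kemsate yields all of Sedor kemsode, Bagoric semsase.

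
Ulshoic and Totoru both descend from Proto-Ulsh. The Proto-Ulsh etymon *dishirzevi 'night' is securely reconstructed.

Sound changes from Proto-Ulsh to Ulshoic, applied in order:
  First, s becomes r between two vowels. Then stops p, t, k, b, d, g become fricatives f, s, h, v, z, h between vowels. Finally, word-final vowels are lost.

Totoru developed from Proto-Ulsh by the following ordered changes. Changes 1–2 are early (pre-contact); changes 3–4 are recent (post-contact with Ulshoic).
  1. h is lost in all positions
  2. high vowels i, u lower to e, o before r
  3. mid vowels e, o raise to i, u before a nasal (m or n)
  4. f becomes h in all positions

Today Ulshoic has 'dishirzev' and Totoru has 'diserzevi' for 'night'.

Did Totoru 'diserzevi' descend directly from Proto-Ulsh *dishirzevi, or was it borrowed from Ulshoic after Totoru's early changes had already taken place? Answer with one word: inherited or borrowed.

If inherited, *dishirzevi would pass through all of Totoru's changes:
Totoru: *dishirzevi
  dishirzevi → disirzevi   [h-loss]
  disirzevi → diserzevi   [pre-rhotic lowering]
  diserzevi (rule 3 does not apply)
  diserzevi (rule 4 does not apply)
  giving Totoru diserzevi.
If borrowed from Ulshoic 'dishirzev' after the early changes, it would undergo only the recent ones:
  rule 3 (pre-nasal raising): no change (dishirzev)
  rule 4 (unconditioned shift): no change (dishirzev)
  ⇒ as a loan: dishirzev
Totoru 'diserzevi' matches the inherited outcome exactly, so it is an inherited cognate, not a loan.

inherited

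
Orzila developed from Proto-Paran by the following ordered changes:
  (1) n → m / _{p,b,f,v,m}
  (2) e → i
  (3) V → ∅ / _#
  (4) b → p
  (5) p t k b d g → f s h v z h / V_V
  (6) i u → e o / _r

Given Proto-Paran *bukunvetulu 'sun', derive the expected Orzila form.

puhumvisul

Orzila: *bukunvetulu > bukumvetulu > bukumvitulu > bukumvitul > pukumvitul > puhumvisul  (by nasal place assimilation, vowel merger, apocope, unconditioned shift, intervocalic lenition)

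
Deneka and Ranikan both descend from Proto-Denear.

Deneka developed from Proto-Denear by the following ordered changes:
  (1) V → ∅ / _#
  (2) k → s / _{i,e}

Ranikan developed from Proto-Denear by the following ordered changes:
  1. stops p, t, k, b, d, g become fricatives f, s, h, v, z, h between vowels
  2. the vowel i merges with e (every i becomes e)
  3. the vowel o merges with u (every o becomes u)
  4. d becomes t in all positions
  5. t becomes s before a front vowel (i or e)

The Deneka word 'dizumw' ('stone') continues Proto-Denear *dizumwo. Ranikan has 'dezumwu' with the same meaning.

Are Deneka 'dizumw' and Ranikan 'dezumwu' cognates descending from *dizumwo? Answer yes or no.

Derive the expected Ranikan reflex of *dizumwo:
Ranikan: *dizumwo > dezumwo > dezumwu > tezumwu > sezumwu  (by vowel merger, vowel merger, unconditioned shift, palatalisation)
The regular Ranikan reflex would be 'sezumwu', but the attested form is 'dezumwu'. The correspondence is irregular, so they are not cognates (the Ranikan form has a different source).

no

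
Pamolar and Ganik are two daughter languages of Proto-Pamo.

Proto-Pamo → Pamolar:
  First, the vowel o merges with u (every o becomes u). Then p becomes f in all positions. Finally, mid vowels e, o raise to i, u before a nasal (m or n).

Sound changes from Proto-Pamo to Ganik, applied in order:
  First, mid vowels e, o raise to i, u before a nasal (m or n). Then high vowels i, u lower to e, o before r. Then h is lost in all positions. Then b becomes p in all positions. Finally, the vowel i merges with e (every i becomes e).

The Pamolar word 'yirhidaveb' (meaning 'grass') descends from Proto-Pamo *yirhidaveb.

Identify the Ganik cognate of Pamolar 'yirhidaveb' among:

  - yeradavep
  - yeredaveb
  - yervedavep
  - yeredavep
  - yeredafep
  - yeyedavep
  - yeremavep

Ganik: *yirhidaveb > yerhidaveb > yeridaveb > yeridavep > yeredavep  (by pre-rhotic lowering, h-loss, unconditioned shift, vowel merger)
Only 'yeredavep' matches the regular Ganik development of *yirhidaveb.

yeredavep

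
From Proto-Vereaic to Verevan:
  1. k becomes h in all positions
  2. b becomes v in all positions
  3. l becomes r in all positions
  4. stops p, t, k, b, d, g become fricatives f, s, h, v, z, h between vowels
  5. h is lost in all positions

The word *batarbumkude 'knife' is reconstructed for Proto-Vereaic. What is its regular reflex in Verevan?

vasarvumuze

Verevan: *batarbumkude
  batarbumkude → batarbumhude   [unconditioned shift]
  batarbumhude → vatarvumhude   [unconditioned shift]
  vatarvumhude (rule 3 does not apply)
  vatarvumhude → vasarvumhuze   [intervocalic lenition]
  vasarvumhuze → vasarvumuze   [h-loss]
  giving Verevan vasarvumuze.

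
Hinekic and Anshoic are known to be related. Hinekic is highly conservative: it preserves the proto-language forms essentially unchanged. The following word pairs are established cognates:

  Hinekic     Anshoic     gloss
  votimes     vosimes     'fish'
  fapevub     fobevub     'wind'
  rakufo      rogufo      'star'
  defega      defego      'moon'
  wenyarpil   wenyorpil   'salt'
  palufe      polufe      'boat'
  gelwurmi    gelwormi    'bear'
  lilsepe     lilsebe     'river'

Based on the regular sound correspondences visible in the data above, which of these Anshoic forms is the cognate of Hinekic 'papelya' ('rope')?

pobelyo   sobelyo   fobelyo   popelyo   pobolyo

fapevub ~ fobevub — Hinekic a corresponds to Anshoic o after a consonant, before a labial obstruent.
fapevub ~ fobevub, lilsepe ~ lilsebe — Hinekic p corresponds to Anshoic b between vowels (before a front vowel).
defega ~ defego — Hinekic a corresponds to Anshoic o word-finally.
Applying these to Hinekic 'papelya':
  papelya → popelya   (a→o after a consonant, before a labial obstruent)
  popelya → pobelya   (p→b between vowels (before a front vowel))
  pobelya → pobelyo   (a→o word-finally)
So the Anshoic cognate is 'pobelyo'.

pobelyo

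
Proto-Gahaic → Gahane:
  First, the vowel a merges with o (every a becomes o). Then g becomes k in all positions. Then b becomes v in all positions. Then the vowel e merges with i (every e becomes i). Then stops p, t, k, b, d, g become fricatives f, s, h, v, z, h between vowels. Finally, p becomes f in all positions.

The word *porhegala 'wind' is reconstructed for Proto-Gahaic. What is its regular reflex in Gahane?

Gahane: *porhegala
  porhegala → porhegolo   [vowel merger]
  porhegolo → porhekolo   [unconditioned shift]
  porhekolo (rule 3 does not apply)
  porhekolo → porhikolo   [vowel merger]
  porhikolo → porhiholo   [intervocalic lenition]
  porhiholo → forhiholo   [unconditioned shift]
  giving Gahane forhiholo.

forhiholo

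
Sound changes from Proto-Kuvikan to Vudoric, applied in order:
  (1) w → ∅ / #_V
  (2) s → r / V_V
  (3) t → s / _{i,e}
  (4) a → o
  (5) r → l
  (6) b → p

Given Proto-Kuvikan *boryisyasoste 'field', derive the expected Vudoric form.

Vudoric: *boryisyasoste
  boryisyasoste (rule 1 does not apply)
  boryisyasoste → boryisyaroste   [rhotacism]
  boryisyaroste → boryisyarosse   [palatalisation]
  boryisyarosse → boryisyorosse   [vowel merger]
  boryisyorosse → bolyisyolosse   [unconditioned shift]
  bolyisyolosse → polyisyolosse   [unconditioned shift]
  giving Vudoric polyisyolosse.

polyisyolosse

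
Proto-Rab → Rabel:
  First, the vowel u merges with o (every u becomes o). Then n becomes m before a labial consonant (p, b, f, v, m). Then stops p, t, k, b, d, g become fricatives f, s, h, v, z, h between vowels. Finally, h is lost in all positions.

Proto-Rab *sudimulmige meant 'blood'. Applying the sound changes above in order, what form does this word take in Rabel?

sozimolmie

Rabel: start from *sudimulmige.
  rule 1 (vowel merger): sudimulmige → sodimolmige
  rule 2: no change — sodimolmige
  rule 3 (intervocalic lenition): sodimolmige → sozimolmihe
  rule 4 (h-loss): sozimolmihe → sozimolmie
  ⇒ Rabel sozimolmie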